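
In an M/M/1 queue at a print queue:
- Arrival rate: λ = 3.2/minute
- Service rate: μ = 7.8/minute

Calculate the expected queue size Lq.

ρ = λ/μ = 3.2/7.8 = 0.4103
For M/M/1: Lq = λ²/(μ(μ-λ))
Lq = 10.24/(7.8 × 4.60)
Lq = 0.2854 jobs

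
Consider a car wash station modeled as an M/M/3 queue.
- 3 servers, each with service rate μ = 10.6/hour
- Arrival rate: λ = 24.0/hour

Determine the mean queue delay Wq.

Traffic intensity: ρ = λ/(cμ) = 24.0/(3×10.6) = 0.7547
Since ρ = 0.7547 < 1, system is stable.
Offered load a = λ/μ = cρ = 24.0/10.6 = 2.2642
P₀ = [ Σₙ₌₀^2 aⁿ/n! + a^3/(3!(1-ρ)) ]⁻¹
Σ = a^0/0! + a^1/1! + a^2/2! = 1.00000 + 2.26415 + 2.56319 = 5.8273
a^3/(3!(1-ρ)) = 11.6069/(6 × 0.245283) = 7.8867
P₀ = 1/(5.8273 + 7.8867) = 0.07292
Lq = P₀·a^3·ρ / (3!(1-ρ)²) = 0.072918 × 11.6069 × 0.75472 / (6 × 0.060164) = 1.7695
Wq = Lq/λ = 1.7695/24.0 = 0.07373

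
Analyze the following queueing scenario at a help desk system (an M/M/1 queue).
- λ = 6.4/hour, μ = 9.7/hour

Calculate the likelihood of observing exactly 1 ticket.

ρ = λ/μ = 6.4/9.7 = 0.6598
P(n) = (1-ρ)ρⁿ
P(1) = (1-0.6598) × 0.6598^1
P(1) = 0.3402 × 0.6598
P(1) = 0.2245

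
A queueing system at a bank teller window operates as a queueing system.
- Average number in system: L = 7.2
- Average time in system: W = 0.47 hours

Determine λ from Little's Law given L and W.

Little's Law: L = λW, so λ = L/W
λ = 7.2/0.47 = 15.3191 transactions/hour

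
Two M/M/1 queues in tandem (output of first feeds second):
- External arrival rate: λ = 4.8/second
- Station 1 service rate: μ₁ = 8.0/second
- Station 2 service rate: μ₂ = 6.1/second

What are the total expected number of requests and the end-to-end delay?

By Jackson's theorem, each station behaves as independent M/M/1.
Station 1: ρ₁ = 4.8/8.0 = 0.6000, L₁ = ρ₁/(1-ρ₁) = λ/(μ₁-λ) = 4.8/3.20 = 1.5000
Station 2: ρ₂ = 4.8/6.1 = 0.7869, L₂ = ρ₂/(1-ρ₂) = λ/(μ₂-λ) = 4.8/1.30 = 3.6923
Total: L = L₁ + L₂ = 1.5000 + 3.6923 = 5.1923
W = L/λ = 5.1923/4.8 = 1.0817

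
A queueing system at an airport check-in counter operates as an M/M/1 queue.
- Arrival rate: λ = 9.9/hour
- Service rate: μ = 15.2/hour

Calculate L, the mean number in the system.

ρ = λ/μ = 9.9/15.2 = 0.6513
For M/M/1: L = λ/(μ-λ)
L = 9.9/(15.2-9.9) = 9.9/5.30
L = 1.8679 passengers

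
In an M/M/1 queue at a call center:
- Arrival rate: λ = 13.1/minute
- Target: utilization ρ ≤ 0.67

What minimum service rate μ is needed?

ρ = λ/μ, so μ = λ/ρ
μ ≥ 13.1/0.67 = 19.5522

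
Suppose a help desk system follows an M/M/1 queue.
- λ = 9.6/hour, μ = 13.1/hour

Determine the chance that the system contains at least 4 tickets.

ρ = λ/μ = 9.6/13.1 = 0.7328
P(N ≥ n) = ρⁿ
P(N ≥ 4) = 0.7328^4
P(N ≥ 4) = 0.2884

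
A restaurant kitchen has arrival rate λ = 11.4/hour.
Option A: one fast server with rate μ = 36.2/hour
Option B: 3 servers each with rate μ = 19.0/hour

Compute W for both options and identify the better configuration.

Option A: single server μ = 36.2 (M/M/1)
  ρ_A = 11.4/36.2 = 0.3149
  W_A = 1/(μ-λ) = 1/(36.2-11.4) = 1/24.80 = 0.04032

Option B: 3 servers μ = 19.0 (M/M/3)
  ρ_B = λ/(cμ) = 11.4/(3×19.0) = 0.2000
  Offered load a = λ/μ = cρ = 11.4/19.0 = 0.6000
  P₀ = [ Σₙ₌₀^2 aⁿ/n! + a^3/(3!(1-ρ)) ]⁻¹
  Σ = a^0/0! + a^1/1! + a^2/2! = 1.0000 + 0.6000 + 0.1800 = 1.7800
  a^3/(3!(1-ρ)) = 0.2160/(6 × 0.8000) = 0.04500
  P₀ = 1/(1.7800 + 0.04500) = 0.5479
  Lq = P₀·a^3·ρ / (3!(1-ρ)²) = 0.5479 × 0.2160 × 0.2000 / (6 × 0.6400) = 0.006164
  Wq_B = Lq/λ = 0.006164/11.4 = 0.0005407
  W_B = Wq_B + 1/μ = 0.0005407 + 0.05263 = 0.05317

Since W_A = 0.04032 < W_B = 0.05317, Option A (single fast server) has the shorter time in system.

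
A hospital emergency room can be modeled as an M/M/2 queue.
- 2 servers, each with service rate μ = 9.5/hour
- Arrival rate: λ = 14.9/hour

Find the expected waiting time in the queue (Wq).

Traffic intensity: ρ = λ/(cμ) = 14.9/(2×9.5) = 0.7842
Since ρ = 0.7842 < 1, system is stable.
Offered load a = λ/μ = cρ = 14.9/9.5 = 1.5684
P₀ = [ Σₙ₌₀^1 aⁿ/n! + a^2/(2!(1-ρ)) ]⁻¹
Σ = a^0/0! + a^1/1! = 1.0000 + 1.5684 = 2.5684
a^2/(2!(1-ρ)) = 2.45994/(2 × 0.215789) = 5.6999
P₀ = 1/(2.5684 + 5.6999) = 0.1209
Lq = P₀·a^2·ρ / (2!(1-ρ)²) = 0.120944 × 2.45994 × 0.784211 / (2 × 0.0465651) = 2.5053
Wq = Lq/λ = 2.5053/14.9 = 0.1681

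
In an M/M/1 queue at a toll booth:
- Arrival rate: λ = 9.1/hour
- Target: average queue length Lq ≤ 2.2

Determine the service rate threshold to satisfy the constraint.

For M/M/1: Lq = λ²/(μ(μ-λ))
Need Lq ≤ 2.2, i.e. μ(μ-λ) ≥ λ²/2.2
μ² - 9.1μ - 82.81/2.2 ≥ 0  →  μ² - 9.1μ - 37.6409 ≥ 0
Quadratic formula (positive root): μ = [λ + √(λ² + 4×37.6409)]/2
Discriminant: 82.81 + 4×37.6409 = 233.3736, √233.3736 = 15.2766
μ ≥ (9.1 + 15.2766)/2 = 12.1883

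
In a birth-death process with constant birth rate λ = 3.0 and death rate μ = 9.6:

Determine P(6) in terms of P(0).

For constant rates: P(n)/P(0) = (λ/μ)^n
P(6)/P(0) = (3.0/9.6)^6 = 0.3125^6 = 0.0009313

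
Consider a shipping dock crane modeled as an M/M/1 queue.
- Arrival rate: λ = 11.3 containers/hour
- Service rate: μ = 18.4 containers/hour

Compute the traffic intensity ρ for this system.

Server utilization: ρ = λ/μ
ρ = 11.3/18.4 = 0.6141
The server is busy 61.41% of the time.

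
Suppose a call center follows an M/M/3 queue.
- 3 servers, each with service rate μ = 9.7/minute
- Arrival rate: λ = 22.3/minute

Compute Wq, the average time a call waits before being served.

Traffic intensity: ρ = λ/(cμ) = 22.3/(3×9.7) = 0.7663
Since ρ = 0.7663 < 1, system is stable.
Offered load a = λ/μ = cρ = 22.3/9.7 = 2.2990
P₀ = [ Σₙ₌₀^2 aⁿ/n! + a^3/(3!(1-ρ)) ]⁻¹
Σ = a^0/0! + a^1/1! + a^2/2! = 1.0000 + 2.2990 + 2.6426 = 5.9416
a^3/(3!(1-ρ)) = 12.15065/(6 × 0.2336770) = 8.6663
P₀ = 1/(5.9416 + 8.6663) = 0.06846
Lq = P₀·a^3·ρ / (3!(1-ρ)²) = 0.068456 × 12.1506 × 0.76632 / (6 × 0.054605) = 1.9455
Wq = Lq/λ = 1.9455/22.3 = 0.08724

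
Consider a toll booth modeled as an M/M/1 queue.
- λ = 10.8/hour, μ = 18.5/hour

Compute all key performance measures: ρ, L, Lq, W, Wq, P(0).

Step 1: ρ = λ/μ = 10.8/18.5 = 0.5838
Step 2: L = λ/(μ-λ) = 10.8/7.70 = 1.4026
Step 3: Lq = λ²/(μ(μ-λ)) = 116.64/(18.5×7.70) = 0.8188
Step 4: W = 1/(μ-λ) = 1/7.70 = 0.12987
Step 5: Wq = λ/(μ(μ-λ)) = 10.8/(18.5×7.70) = 0.07582
Step 6: P(0) = 1-ρ = 0.4162
Verify: L = λW = 10.8×0.12987 = 1.4026 ✔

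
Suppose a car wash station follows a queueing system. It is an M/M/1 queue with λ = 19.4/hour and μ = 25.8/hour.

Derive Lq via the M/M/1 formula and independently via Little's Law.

Method 1 (direct): Lq = λ²/(μ(μ-λ)) = 376.36/(25.8 × 6.40) = 2.2793

Method 2 (Little's Law):
W = 1/(μ-λ) = 1/6.40 = 0.15625
Wq = W - 1/μ = 0.15625 - 0.038760 = 0.11749
Lq = λWq = 19.4 × 0.11749 = 2.2793 ✔ (matches Method 1)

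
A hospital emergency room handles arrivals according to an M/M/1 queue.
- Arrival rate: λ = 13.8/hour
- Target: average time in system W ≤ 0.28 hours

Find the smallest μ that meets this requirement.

For M/M/1: W = 1/(μ-λ)
Need W ≤ 0.28, so 1/(μ-λ) ≤ 0.28
μ - λ ≥ 1/0.28 = 3.5714
μ ≥ 13.8 + 3.5714 = 17.3714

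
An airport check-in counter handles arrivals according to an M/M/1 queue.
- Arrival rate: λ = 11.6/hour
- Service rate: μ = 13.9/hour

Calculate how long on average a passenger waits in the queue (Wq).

First, compute utilization: ρ = λ/μ = 11.6/13.9 = 0.8345
For M/M/1: Wq = λ/(μ(μ-λ))
Wq = 11.6/(13.9 × (13.9-11.6))
Wq = 11.6/(13.9 × 2.30)
Wq = 0.3628 hours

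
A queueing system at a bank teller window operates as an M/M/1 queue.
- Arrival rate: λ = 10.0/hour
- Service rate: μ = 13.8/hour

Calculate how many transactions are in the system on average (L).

ρ = λ/μ = 10.0/13.8 = 0.7246
For M/M/1: L = λ/(μ-λ)
L = 10.0/(13.8-10.0) = 10.0/3.80
L = 2.6316 transactions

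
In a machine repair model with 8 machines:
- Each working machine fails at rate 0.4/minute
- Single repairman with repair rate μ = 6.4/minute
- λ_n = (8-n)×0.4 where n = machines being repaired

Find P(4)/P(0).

P(4)/P(0) = ∏_{i=0}^{4-1} λ_i/μ_{i+1}
= (8-0)×0.4/6.4 × (8-1)×0.4/6.4 × (8-2)×0.4/6.4 × (8-3)×0.4/6.4
= 0.02563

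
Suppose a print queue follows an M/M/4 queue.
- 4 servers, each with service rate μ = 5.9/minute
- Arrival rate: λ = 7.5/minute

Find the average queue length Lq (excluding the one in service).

Traffic intensity: ρ = λ/(cμ) = 7.5/(4×5.9) = 0.3178
Since ρ = 0.3178 < 1, system is stable.
Offered load a = λ/μ = cρ = 7.5/5.9 = 1.2712
P₀ = [ Σₙ₌₀^3 aⁿ/n! + a^4/(4!(1-ρ)) ]⁻¹
Σ = a^0/0! + a^1/1! + a^2/2! + a^3/3! = 1.0000 + 1.2712 + 0.80796 + 0.34235 = 3.4215
a^4/(4!(1-ρ)) = 2.6112/(24 × 0.6822) = 0.1595
P₀ = 1/(3.4215 + 0.1595) = 0.2793
Lq = P₀·a^4·ρ / (4!(1-ρ)²) = 0.2793 × 2.6112 × 0.3178 / (24 × 0.4654) = 0.02075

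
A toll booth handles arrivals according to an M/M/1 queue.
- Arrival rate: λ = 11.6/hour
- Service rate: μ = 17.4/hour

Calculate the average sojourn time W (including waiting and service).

First, compute utilization: ρ = λ/μ = 11.6/17.4 = 0.6667
For M/M/1: W = 1/(μ-λ)
W = 1/(17.4-11.6) = 1/5.80
W = 0.1724 hours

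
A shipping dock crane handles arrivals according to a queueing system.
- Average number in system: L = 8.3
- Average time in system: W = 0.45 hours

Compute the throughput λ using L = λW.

Little's Law: L = λW, so λ = L/W
λ = 8.3/0.45 = 18.4444 containers/hour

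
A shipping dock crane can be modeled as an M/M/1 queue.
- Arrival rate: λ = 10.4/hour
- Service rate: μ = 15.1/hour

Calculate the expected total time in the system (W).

First, compute utilization: ρ = λ/μ = 10.4/15.1 = 0.6887
For M/M/1: W = 1/(μ-λ)
W = 1/(15.1-10.4) = 1/4.70
W = 0.2128 hours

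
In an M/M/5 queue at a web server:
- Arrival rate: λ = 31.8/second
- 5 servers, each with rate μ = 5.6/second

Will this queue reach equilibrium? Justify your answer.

Stability requires ρ = λ/(cμ) < 1
ρ = 31.8/(5 × 5.6) = 31.8/28.00 = 1.1357
Since 1.1357 ≥ 1, the system is UNSTABLE.
Need c > λ/μ = 31.8/5.6 = 5.68.
Minimum servers needed: c = 6.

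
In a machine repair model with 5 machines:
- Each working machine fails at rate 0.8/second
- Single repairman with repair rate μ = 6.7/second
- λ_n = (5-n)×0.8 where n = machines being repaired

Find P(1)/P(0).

P(1)/P(0) = ∏_{i=0}^{1-1} λ_i/μ_{i+1}
= (5-0)×0.8/6.7
= 0.5970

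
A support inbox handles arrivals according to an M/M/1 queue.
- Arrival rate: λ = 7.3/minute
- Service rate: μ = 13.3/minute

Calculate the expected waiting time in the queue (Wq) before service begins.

First, compute utilization: ρ = λ/μ = 7.3/13.3 = 0.5489
For M/M/1: Wq = λ/(μ(μ-λ))
Wq = 7.3/(13.3 × (13.3-7.3))
Wq = 7.3/(13.3 × 6.00)
Wq = 0.09148 minutes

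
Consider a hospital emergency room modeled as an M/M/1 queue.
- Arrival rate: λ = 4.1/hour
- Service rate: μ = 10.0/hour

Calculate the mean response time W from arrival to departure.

First, compute utilization: ρ = λ/μ = 4.1/10.0 = 0.4100
For M/M/1: W = 1/(μ-λ)
W = 1/(10.0-4.1) = 1/5.90
W = 0.1695 hours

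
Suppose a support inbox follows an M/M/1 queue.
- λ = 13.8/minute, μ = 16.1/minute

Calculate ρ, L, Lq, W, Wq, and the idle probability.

Step 1: ρ = λ/μ = 13.8/16.1 = 0.8571
Step 2: L = λ/(μ-λ) = 13.8/2.30 = 6.0000
Step 3: Lq = λ²/(μ(μ-λ)) = 190.44/(16.1×2.30) = 5.1429
Step 4: W = 1/(μ-λ) = 1/2.30 = 0.43478
Step 5: Wq = λ/(μ(μ-λ)) = 13.8/(16.1×2.30) = 0.3727
Step 6: P(0) = 1-ρ = 0.1429
Verify: L = λW = 13.8×0.43478 = 6.0000 ✔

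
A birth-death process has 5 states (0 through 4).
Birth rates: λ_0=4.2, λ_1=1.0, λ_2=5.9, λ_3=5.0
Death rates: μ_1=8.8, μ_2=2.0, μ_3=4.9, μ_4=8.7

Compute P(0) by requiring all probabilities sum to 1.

Ratios P(n)/P(0) = (λ₀···λₙ₋₁)/(μ₁···μₙ):
P(1)/P(0) = (4.2)/(8.8) = 0.47727
P(2)/P(0) = (4.2×1.0)/(8.8×2.0) = 0.23864
P(3)/P(0) = (4.2×1.0×5.9)/(8.8×2.0×4.9) = 0.28734
P(4)/P(0) = (4.2×1.0×5.9×5.0)/(8.8×2.0×4.9×8.7) = 0.16514

Normalization: ∑ P(n) = 1
P(0) × (1.0000 + 0.47727 + 0.23864 + 0.28734 + 0.16514) = 1
P(0) × 2.1684 = 1
P(0) = 1/2.1684 = 0.4612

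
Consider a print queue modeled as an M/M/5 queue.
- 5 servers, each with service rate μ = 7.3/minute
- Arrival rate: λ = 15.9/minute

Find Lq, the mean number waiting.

Traffic intensity: ρ = λ/(cμ) = 15.9/(5×7.3) = 0.4356
Since ρ = 0.4356 < 1, system is stable.
Offered load a = λ/μ = cρ = 15.9/7.3 = 2.1781
P₀ = [ Σₙ₌₀^4 aⁿ/n! + a^5/(5!(1-ρ)) ]⁻¹
Σ = a^0/0! + a^1/1! + a^2/2! + a^3/3! + a^4/4! = 1.0000 + 2.1781 + 2.3720 + 1.7222 + 0.9377 = 8.2100
a^5/(5!(1-ρ)) = 49.0198/(120 × 0.5644) = 0.7238
P₀ = 1/(8.2100 + 0.7238) = 0.1119
Lq = P₀·a^5·ρ / (5!(1-ρ)²) = 0.11193 × 49.0198 × 0.43562 / (120 × 0.31853) = 0.06253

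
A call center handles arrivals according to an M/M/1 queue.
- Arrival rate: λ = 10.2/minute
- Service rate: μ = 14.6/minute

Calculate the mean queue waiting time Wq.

First, compute utilization: ρ = λ/μ = 10.2/14.6 = 0.6986
For M/M/1: Wq = λ/(μ(μ-λ))
Wq = 10.2/(14.6 × (14.6-10.2))
Wq = 10.2/(14.6 × 4.40)
Wq = 0.1588 minutes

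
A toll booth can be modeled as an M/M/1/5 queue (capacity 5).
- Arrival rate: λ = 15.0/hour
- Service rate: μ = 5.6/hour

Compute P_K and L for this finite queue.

ρ = λ/μ = 15.0/5.6 = 2.67857
P₀ = (1-ρ)/(1-ρ^(K+1)) = (1-2.67857)/(1-2.67857^6) = -1.6786/-368.3329 = 0.004557
P_K = P₀×ρ^K = 0.0045572 × 2.67857^5 = 0.0045572 × 137.8844 = 0.6284
Blocking probability P_5 = 0.6284 (62.84%)
L = ρ[1 - (K+1)ρ^K + Kρ^(K+1)] / [(1-ρ)(1-ρ^(K+1))]
L = 2.67857 × (1 - 6×137.8844 + 5×369.3329) / ((1 - 2.67857) × (1 - 369.3329)) = 4.4205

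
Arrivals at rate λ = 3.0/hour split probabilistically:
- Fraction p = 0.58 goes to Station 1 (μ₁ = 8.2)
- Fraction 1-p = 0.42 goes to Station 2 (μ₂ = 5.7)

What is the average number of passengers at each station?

Effective rates: λ₁ = 3.0×0.58 = 1.74, λ₂ = 3.0×0.42 = 1.26
Station 1: ρ₁ = 1.74/8.2 = 0.212195, L₁ = ρ₁/(1-ρ₁) = 0.212195/(1-0.212195) = 0.2693
Station 2: ρ₂ = 1.26/5.7 = 0.22105, L₂ = ρ₂/(1-ρ₂) = 0.22105/(1-0.22105) = 0.2838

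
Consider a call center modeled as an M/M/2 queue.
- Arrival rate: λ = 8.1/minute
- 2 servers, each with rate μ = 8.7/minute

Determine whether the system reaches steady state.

Stability requires ρ = λ/(cμ) < 1
ρ = 8.1/(2 × 8.7) = 8.1/17.40 = 0.4655
Since 0.4655 < 1, the system is STABLE.
The servers are busy 46.55% of the time.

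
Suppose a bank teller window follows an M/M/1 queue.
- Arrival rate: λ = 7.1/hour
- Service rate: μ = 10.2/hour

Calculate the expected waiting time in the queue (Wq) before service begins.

First, compute utilization: ρ = λ/μ = 7.1/10.2 = 0.6961
For M/M/1: Wq = λ/(μ(μ-λ))
Wq = 7.1/(10.2 × (10.2-7.1))
Wq = 7.1/(10.2 × 3.10)
Wq = 0.2245 hours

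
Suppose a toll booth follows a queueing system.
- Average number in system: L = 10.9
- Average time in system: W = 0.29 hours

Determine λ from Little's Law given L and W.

Little's Law: L = λW, so λ = L/W
λ = 10.9/0.29 = 37.5862 vehicles/hour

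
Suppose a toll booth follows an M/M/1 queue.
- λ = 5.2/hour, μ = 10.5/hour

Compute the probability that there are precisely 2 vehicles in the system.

ρ = λ/μ = 5.2/10.5 = 0.4952
P(n) = (1-ρ)ρⁿ
P(2) = (1-0.4952) × 0.4952^2
P(2) = 0.5048 × 0.2452
P(2) = 0.1238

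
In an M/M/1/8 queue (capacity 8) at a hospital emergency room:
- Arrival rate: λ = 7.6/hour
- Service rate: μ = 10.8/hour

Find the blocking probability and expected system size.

ρ = λ/μ = 7.6/10.8 = 0.7037
P₀ = (1-ρ)/(1-ρ^(K+1)) = (1-0.7037)/(1-0.7037^9) = 0.2963/0.9577 = 0.3094
P_K = P₀×ρ^K = 0.3094 × 0.7037^8 = 0.3094 × 0.06013 = 0.01860
Blocking probability P_8 = 0.01860 (1.86%)
L = ρ[1 - (K+1)ρ^K + Kρ^(K+1)] / [(1-ρ)(1-ρ^(K+1))]
L = 0.7037 × (1 - 9×0.060131 + 8×0.042314) / ((1 - 0.7037) × (1 - 0.042314)) = 1.9773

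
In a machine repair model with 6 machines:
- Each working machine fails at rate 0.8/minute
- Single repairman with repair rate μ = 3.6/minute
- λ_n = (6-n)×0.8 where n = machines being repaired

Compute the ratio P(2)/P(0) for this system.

P(2)/P(0) = ∏_{i=0}^{2-1} λ_i/μ_{i+1}
= (6-0)×0.8/3.6 × (6-1)×0.8/3.6
= 1.4815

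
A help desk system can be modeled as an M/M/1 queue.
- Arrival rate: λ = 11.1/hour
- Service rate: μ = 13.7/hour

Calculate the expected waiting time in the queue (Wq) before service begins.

First, compute utilization: ρ = λ/μ = 11.1/13.7 = 0.8102
For M/M/1: Wq = λ/(μ(μ-λ))
Wq = 11.1/(13.7 × (13.7-11.1))
Wq = 11.1/(13.7 × 2.60)
Wq = 0.3116 hours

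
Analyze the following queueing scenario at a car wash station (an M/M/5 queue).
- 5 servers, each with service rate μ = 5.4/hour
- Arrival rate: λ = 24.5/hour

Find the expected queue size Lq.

Traffic intensity: ρ = λ/(cμ) = 24.5/(5×5.4) = 0.9074
Since ρ = 0.9074 < 1, system is stable.
Offered load a = λ/μ = cρ = 24.5/5.4 = 4.5370
P₀ = [ Σₙ₌₀^4 aⁿ/n! + a^5/(5!(1-ρ)) ]⁻¹
Σ = a^0/0! + a^1/1! + a^2/2! + a^3/3! + a^4/4! = 1.0000 + 4.5370 + 10.2924 + 15.5656 + 17.6554 = 49.0504
a^5/(5!(1-ρ)) = 1922.4791/(120 × 0.0925926) = 173.0231
P₀ = 1/(49.0504 + 173.0231) = 0.004503
Lq = P₀·a^5·ρ / (5!(1-ρ)²) = 0.0045030 × 1922.4791 × 0.90741 / (120 × 0.0085734) = 7.6354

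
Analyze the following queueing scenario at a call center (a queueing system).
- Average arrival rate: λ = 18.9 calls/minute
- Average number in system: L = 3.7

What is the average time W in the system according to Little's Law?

Little's Law: L = λW, so W = L/λ
W = 3.7/18.9 = 0.1958 minutes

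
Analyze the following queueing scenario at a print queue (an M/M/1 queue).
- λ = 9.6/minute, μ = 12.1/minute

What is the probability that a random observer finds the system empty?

ρ = λ/μ = 9.6/12.1 = 0.7934
P(0) = 1 - ρ = 1 - 0.7934 = 0.2066
The server is idle 20.66% of the time.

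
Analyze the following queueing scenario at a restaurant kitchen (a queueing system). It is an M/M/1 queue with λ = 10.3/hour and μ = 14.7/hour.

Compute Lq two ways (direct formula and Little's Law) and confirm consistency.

Method 1 (direct): Lq = λ²/(μ(μ-λ)) = 106.09/(14.7 × 4.40) = 1.6402

Method 2 (Little's Law):
W = 1/(μ-λ) = 1/4.40 = 0.227273
Wq = W - 1/μ = 0.227273 - 0.0680272 = 0.159246
Lq = λWq = 10.3 × 0.159246 = 1.6402 ✔ (matches Method 1)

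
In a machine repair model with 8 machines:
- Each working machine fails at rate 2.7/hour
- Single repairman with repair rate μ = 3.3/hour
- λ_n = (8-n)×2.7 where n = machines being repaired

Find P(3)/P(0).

P(3)/P(0) = ∏_{i=0}^{3-1} λ_i/μ_{i+1}
= (8-0)×2.7/3.3 × (8-1)×2.7/3.3 × (8-2)×2.7/3.3
= 184.0301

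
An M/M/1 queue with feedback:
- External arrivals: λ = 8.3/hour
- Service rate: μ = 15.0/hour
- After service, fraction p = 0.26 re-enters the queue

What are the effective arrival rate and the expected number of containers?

Effective arrival rate: λ_eff = λ/(1-p) = 8.3/(1-0.26) = 8.3/0.74 = 11.2162
ρ = λ_eff/μ = 11.2162/15.0 = 0.74775
L = ρ/(1-ρ) = 0.74775/(1-0.74775) = 2.9643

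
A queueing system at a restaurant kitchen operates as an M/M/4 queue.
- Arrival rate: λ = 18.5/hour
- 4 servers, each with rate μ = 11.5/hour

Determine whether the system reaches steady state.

Stability requires ρ = λ/(cμ) < 1
ρ = 18.5/(4 × 11.5) = 18.5/46.00 = 0.4022
Since 0.4022 < 1, the system is STABLE.
The servers are busy 40.22% of the time.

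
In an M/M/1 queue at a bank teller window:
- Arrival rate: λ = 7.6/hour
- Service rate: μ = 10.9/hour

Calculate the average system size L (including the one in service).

ρ = λ/μ = 7.6/10.9 = 0.6972
For M/M/1: L = λ/(μ-λ)
L = 7.6/(10.9-7.6) = 7.6/3.30
L = 2.3030 transactions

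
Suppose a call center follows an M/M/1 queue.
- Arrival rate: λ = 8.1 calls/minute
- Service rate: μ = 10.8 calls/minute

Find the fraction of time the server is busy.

Server utilization: ρ = λ/μ
ρ = 8.1/10.8 = 0.7500
The server is busy 75.00% of the time.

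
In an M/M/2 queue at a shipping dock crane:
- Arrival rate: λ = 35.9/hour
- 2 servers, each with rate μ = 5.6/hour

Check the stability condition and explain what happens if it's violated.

Stability requires ρ = λ/(cμ) < 1
ρ = 35.9/(2 × 5.6) = 35.9/11.20 = 3.2054
Since 3.2054 ≥ 1, the system is UNSTABLE.
Need c > λ/μ = 35.9/5.6 = 6.41.
Minimum servers needed: c = 7.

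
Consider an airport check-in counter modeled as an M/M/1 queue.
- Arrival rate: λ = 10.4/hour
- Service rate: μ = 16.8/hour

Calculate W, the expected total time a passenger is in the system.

First, compute utilization: ρ = λ/μ = 10.4/16.8 = 0.6190
For M/M/1: W = 1/(μ-λ)
W = 1/(16.8-10.4) = 1/6.40
W = 0.1562 hours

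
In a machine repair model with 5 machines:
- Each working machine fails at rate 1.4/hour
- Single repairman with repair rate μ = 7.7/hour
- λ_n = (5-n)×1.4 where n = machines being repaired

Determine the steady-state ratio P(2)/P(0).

P(2)/P(0) = ∏_{i=0}^{2-1} λ_i/μ_{i+1}
= (5-0)×1.4/7.7 × (5-1)×1.4/7.7
= 0.6612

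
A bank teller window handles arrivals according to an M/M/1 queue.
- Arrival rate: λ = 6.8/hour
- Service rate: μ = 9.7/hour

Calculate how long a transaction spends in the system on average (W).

First, compute utilization: ρ = λ/μ = 6.8/9.7 = 0.7010
For M/M/1: W = 1/(μ-λ)
W = 1/(9.7-6.8) = 1/2.90
W = 0.3448 hours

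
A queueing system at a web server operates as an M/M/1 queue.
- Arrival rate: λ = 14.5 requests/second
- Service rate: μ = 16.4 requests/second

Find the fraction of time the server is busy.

Server utilization: ρ = λ/μ
ρ = 14.5/16.4 = 0.8841
The server is busy 88.41% of the time.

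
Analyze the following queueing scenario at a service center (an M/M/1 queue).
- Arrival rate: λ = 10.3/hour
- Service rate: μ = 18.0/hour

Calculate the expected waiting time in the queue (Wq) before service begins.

First, compute utilization: ρ = λ/μ = 10.3/18.0 = 0.5722
For M/M/1: Wq = λ/(μ(μ-λ))
Wq = 10.3/(18.0 × (18.0-10.3))
Wq = 10.3/(18.0 × 7.70)
Wq = 0.07431 hours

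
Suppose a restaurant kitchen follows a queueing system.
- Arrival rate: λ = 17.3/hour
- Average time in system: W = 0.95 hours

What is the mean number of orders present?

Little's Law: L = λW
L = 17.3 × 0.95 = 16.4350 orders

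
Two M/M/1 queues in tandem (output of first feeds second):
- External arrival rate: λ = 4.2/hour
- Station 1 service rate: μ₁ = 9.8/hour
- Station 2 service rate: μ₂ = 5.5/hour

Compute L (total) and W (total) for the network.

By Jackson's theorem, each station behaves as independent M/M/1.
Station 1: ρ₁ = 4.2/9.8 = 0.4286, L₁ = ρ₁/(1-ρ₁) = λ/(μ₁-λ) = 4.2/5.60 = 0.7500
Station 2: ρ₂ = 4.2/5.5 = 0.7636, L₂ = ρ₂/(1-ρ₂) = λ/(μ₂-λ) = 4.2/1.30 = 3.2308
Total: L = L₁ + L₂ = 0.7500 + 3.2308 = 3.9808
W = L/λ = 3.9808/4.2 = 0.9478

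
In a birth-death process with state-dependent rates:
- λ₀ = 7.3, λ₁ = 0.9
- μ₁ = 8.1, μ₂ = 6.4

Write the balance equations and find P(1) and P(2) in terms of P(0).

Balance equations:
State 0: λ₀P₀ = μ₁P₁ → P₁ = (λ₀/μ₁)P₀ = (7.3/8.1)P₀ = 0.9012P₀
State 1: P₂ = (λ₀λ₁)/(μ₁μ₂)P₀ = (7.3×0.9)/(8.1×6.4)P₀ = 0.1267P₀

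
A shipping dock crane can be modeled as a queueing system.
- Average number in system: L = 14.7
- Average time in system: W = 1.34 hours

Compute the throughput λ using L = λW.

Little's Law: L = λW, so λ = L/W
λ = 14.7/1.34 = 10.9701 containers/hour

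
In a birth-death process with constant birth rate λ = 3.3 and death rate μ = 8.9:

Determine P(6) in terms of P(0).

For constant rates: P(n)/P(0) = (λ/μ)^n
P(6)/P(0) = (3.3/8.9)^6 = 0.3708^6 = 0.002599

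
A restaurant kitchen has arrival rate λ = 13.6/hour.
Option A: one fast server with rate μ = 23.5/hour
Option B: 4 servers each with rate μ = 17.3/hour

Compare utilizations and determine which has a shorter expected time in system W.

Option A: single server μ = 23.5 (M/M/1)
  ρ_A = 13.6/23.5 = 0.5787
  W_A = 1/(μ-λ) = 1/(23.5-13.6) = 1/9.90 = 0.1010

Option B: 4 servers μ = 17.3 (M/M/4)
  ρ_B = λ/(cμ) = 13.6/(4×17.3) = 0.1965
  Offered load a = λ/μ = cρ = 13.6/17.3 = 0.7861
  P₀ = [ Σₙ₌₀^3 aⁿ/n! + a^4/(4!(1-ρ)) ]⁻¹
  Σ = a^0/0! + a^1/1! + a^2/2! + a^3/3! = 1.0000 + 0.7861 + 0.3090 + 0.08097 = 2.1761
  a^4/(4!(1-ρ)) = 0.38192/(24 × 0.80347) = 0.01981
  P₀ = 1/(2.1761 + 0.01981) = 0.4554
  Lq = P₀·a^4·ρ / (4!(1-ρ)²) = 0.4554 × 0.3819 × 0.1965 / (24 × 0.6456) = 0.002206
  Wq_B = Lq/λ = 0.0022062/13.6 = 0.00016222
  W_B = Wq_B + 1/μ = 0.00016222 + 0.057803 = 0.05797

Since W_B = 0.05797 < W_A = 0.1010, Option B (multiple servers) has the shorter time in system.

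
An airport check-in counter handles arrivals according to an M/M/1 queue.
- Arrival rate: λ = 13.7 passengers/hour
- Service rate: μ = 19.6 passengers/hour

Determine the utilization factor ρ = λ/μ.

Server utilization: ρ = λ/μ
ρ = 13.7/19.6 = 0.6990
The server is busy 69.90% of the time.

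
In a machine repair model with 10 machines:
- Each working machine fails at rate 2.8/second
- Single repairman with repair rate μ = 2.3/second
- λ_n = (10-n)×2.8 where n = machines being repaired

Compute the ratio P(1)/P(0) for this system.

P(1)/P(0) = ∏_{i=0}^{1-1} λ_i/μ_{i+1}
= (10-0)×2.8/2.3
= 12.1739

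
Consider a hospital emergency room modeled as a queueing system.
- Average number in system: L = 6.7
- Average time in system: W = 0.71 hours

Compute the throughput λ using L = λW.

Little's Law: L = λW, so λ = L/W
λ = 6.7/0.71 = 9.4366 patients/hour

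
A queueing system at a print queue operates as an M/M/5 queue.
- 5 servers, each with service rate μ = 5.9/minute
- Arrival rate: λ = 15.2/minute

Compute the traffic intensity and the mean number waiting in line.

Traffic intensity: ρ = λ/(cμ) = 15.2/(5×5.9) = 0.5153
Since ρ = 0.5153 < 1, system is stable.
Offered load a = λ/μ = cρ = 15.2/5.9 = 2.5763
P₀ = [ Σₙ₌₀^4 aⁿ/n! + a^5/(5!(1-ρ)) ]⁻¹
Σ = a^0/0! + a^1/1! + a^2/2! + a^3/3! + a^4/4! = 1.00000 + 2.57627 + 3.31859 + 2.84986 + 1.83550 = 11.5802
a^5/(5!(1-ρ)) = 113.4901/(120 × 0.48475) = 1.9510
P₀ = 1/(11.5802 + 1.9510) = 0.07390
Lq = P₀·a^5·ρ / (5!(1-ρ)²) = 0.07390 × 113.4901 × 0.5153 / (120 × 0.2350) = 0.1533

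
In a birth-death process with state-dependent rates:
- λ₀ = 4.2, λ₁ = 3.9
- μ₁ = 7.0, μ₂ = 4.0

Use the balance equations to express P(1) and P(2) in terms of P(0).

Balance equations:
State 0: λ₀P₀ = μ₁P₁ → P₁ = (λ₀/μ₁)P₀ = (4.2/7.0)P₀ = 0.6000P₀
State 1: P₂ = (λ₀λ₁)/(μ₁μ₂)P₀ = (4.2×3.9)/(7.0×4.0)P₀ = 0.5850P₀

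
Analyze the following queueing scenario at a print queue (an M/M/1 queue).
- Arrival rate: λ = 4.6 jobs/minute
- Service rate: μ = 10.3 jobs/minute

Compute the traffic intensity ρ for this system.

Server utilization: ρ = λ/μ
ρ = 4.6/10.3 = 0.4466
The server is busy 44.66% of the time.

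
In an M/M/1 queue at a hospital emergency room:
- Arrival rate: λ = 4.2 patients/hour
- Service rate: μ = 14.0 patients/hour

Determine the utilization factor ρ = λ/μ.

Server utilization: ρ = λ/μ
ρ = 4.2/14.0 = 0.3000
The server is busy 30.00% of the time.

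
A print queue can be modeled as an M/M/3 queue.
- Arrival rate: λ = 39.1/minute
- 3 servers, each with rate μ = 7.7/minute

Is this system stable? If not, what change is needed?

Stability requires ρ = λ/(cμ) < 1
ρ = 39.1/(3 × 7.7) = 39.1/23.10 = 1.6926
Since 1.6926 ≥ 1, the system is UNSTABLE.
Need c > λ/μ = 39.1/7.7 = 5.08.
Minimum servers needed: c = 6.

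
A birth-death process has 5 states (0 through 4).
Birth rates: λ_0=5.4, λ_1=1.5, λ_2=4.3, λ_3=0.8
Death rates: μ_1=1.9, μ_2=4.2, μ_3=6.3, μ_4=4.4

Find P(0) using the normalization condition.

Ratios P(n)/P(0) = (λ₀···λₙ₋₁)/(μ₁···μₙ):
P(1)/P(0) = (5.4)/(1.9) = 2.8421
P(2)/P(0) = (5.4×1.5)/(1.9×4.2) = 1.0150
P(3)/P(0) = (5.4×1.5×4.3)/(1.9×4.2×6.3) = 0.6928
P(4)/P(0) = (5.4×1.5×4.3×0.8)/(1.9×4.2×6.3×4.4) = 0.1260

Normalization: ∑ P(n) = 1
P(0) × (1.0000 + 2.8421 + 1.0150 + 0.6928 + 0.1260) = 1
P(0) × 5.6759 = 1
P(0) = 1/5.6759 = 0.1762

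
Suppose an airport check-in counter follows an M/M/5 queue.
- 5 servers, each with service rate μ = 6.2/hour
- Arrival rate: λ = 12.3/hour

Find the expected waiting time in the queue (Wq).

Traffic intensity: ρ = λ/(cμ) = 12.3/(5×6.2) = 0.3968
Since ρ = 0.3968 < 1, system is stable.
Offered load a = λ/μ = cρ = 12.3/6.2 = 1.9839
P₀ = [ Σₙ₌₀^4 aⁿ/n! + a^5/(5!(1-ρ)) ]⁻¹
Σ = a^0/0! + a^1/1! + a^2/2! + a^3/3! + a^4/4! = 1.0000 + 1.9839 + 1.9679 + 1.3013 + 0.6454 = 6.8985
a^5/(5!(1-ρ)) = 30.7303/(120 × 0.6032) = 0.4245
P₀ = 1/(6.8985 + 0.4245) = 0.1366
Lq = P₀·a^5·ρ / (5!(1-ρ)²) = 0.13656 × 30.7303 × 0.39677 / (120 × 0.36388) = 0.03813
Wq = Lq/λ = 0.03813/12.3 = 0.003100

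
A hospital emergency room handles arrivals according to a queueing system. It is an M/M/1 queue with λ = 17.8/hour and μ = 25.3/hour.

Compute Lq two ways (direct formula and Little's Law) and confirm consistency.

Method 1 (direct): Lq = λ²/(μ(μ-λ)) = 316.84/(25.3 × 7.50) = 1.6698

Method 2 (Little's Law):
W = 1/(μ-λ) = 1/7.50 = 0.133333
Wq = W - 1/μ = 0.133333 - 0.0395257 = 0.09381
Lq = λWq = 17.8 × 0.09381 = 1.6698 ✔ (matches Method 1)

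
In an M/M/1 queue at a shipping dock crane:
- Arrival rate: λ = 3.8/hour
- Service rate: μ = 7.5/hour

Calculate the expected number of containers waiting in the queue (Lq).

ρ = λ/μ = 3.8/7.5 = 0.5067
For M/M/1: Lq = λ²/(μ(μ-λ))
Lq = 14.44/(7.5 × 3.70)
Lq = 0.5204 containers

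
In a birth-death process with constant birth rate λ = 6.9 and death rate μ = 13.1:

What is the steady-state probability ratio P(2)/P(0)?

For constant rates: P(n)/P(0) = (λ/μ)^n
P(2)/P(0) = (6.9/13.1)^2 = 0.5267^2 = 0.2774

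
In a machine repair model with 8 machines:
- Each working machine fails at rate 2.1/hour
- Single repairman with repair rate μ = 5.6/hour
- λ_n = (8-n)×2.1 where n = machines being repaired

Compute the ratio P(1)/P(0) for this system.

P(1)/P(0) = ∏_{i=0}^{1-1} λ_i/μ_{i+1}
= (8-0)×2.1/5.6
= 3.0000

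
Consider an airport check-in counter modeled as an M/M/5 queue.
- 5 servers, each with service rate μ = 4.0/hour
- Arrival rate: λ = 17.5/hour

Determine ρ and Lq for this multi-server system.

Traffic intensity: ρ = λ/(cμ) = 17.5/(5×4.0) = 0.8750
Since ρ = 0.8750 < 1, system is stable.
Offered load a = λ/μ = cρ = 17.5/4.0 = 4.3750
P₀ = [ Σₙ₌₀^4 aⁿ/n! + a^5/(5!(1-ρ)) ]⁻¹
Σ = a^0/0! + a^1/1! + a^2/2! + a^3/3! + a^4/4! = 1.000000 + 4.375000 + 9.570312 + 13.95671 + 15.26515 = 44.1672
a^5/(5!(1-ρ)) = 1602.8404/(120 × 0.1250) = 106.8560
P₀ = 1/(44.1672 + 106.8560) = 0.006621
Lq = P₀·a^5·ρ / (5!(1-ρ)²) = 0.0066215 × 1602.8404 × 0.87500 / (120 × 0.015625) = 4.9528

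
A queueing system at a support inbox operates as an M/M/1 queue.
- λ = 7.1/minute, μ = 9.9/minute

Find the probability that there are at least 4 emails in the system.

ρ = λ/μ = 7.1/9.9 = 0.71717
P(N ≥ n) = ρⁿ
P(N ≥ 4) = 0.71717^4
P(N ≥ 4) = 0.2645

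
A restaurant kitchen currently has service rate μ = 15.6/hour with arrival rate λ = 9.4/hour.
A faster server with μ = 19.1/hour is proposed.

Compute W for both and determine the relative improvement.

System 1: ρ₁ = 9.4/15.6 = 0.6026, W₁ = 1/(15.6-9.4) = 0.1613
System 2: ρ₂ = 9.4/19.1 = 0.4921, W₂ = 1/(19.1-9.4) = 0.1031
Improvement: (W₁-W₂)/W₁ = (0.1613-0.1031)/0.1613 = 36.08%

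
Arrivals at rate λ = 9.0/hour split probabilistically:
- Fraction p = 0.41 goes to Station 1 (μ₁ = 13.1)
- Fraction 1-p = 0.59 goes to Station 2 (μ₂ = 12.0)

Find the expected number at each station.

Effective rates: λ₁ = 9.0×0.41 = 3.69, λ₂ = 9.0×0.59 = 5.31
Station 1: ρ₁ = 3.69/13.1 = 0.28168, L₁ = ρ₁/(1-ρ₁) = 0.28168/(1-0.28168) = 0.3921
Station 2: ρ₂ = 5.31/12.0 = 0.4425, L₂ = ρ₂/(1-ρ₂) = 0.4425/(1-0.4425) = 0.7937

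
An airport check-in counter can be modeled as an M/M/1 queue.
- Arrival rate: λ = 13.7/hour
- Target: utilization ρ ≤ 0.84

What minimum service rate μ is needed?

ρ = λ/μ, so μ = λ/ρ
μ ≥ 13.7/0.84 = 16.3095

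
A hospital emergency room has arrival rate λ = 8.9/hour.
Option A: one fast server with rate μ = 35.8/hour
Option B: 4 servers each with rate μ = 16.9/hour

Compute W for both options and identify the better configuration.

Option A: single server μ = 35.8 (M/M/1)
  ρ_A = 8.9/35.8 = 0.2486
  W_A = 1/(μ-λ) = 1/(35.8-8.9) = 1/26.90 = 0.03717

Option B: 4 servers μ = 16.9 (M/M/4)
  ρ_B = λ/(cμ) = 8.9/(4×16.9) = 0.1317
  Offered load a = λ/μ = cρ = 8.9/16.9 = 0.5266
  P₀ = [ Σₙ₌₀^3 aⁿ/n! + a^4/(4!(1-ρ)) ]⁻¹
  Σ = a^0/0! + a^1/1! + a^2/2! + a^3/3! = 1.0000 + 0.5266 + 0.1387 + 0.02434 = 1.6896
  a^4/(4!(1-ρ)) = 0.07692/(24 × 0.8683) = 0.003691
  P₀ = 1/(1.6896 + 0.003691) = 0.5906
  Lq = P₀·a^4·ρ / (4!(1-ρ)²) = 0.59055 × 0.076915 × 0.13166 / (24 × 0.75402) = 0.0003305
  Wq_B = Lq/λ = 0.0003305/8.9 = 0.00003713
  W_B = Wq_B + 1/μ = 0.00003713 + 0.05917 = 0.05921

Since W_A = 0.03717 < W_B = 0.05921, Option A (single fast server) has the shorter time in system.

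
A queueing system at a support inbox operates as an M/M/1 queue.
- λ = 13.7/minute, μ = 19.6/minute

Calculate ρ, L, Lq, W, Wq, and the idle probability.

Step 1: ρ = λ/μ = 13.7/19.6 = 0.6990
Step 2: L = λ/(μ-λ) = 13.7/5.90 = 2.3220
Step 3: Lq = λ²/(μ(μ-λ)) = 187.69/(19.6×5.90) = 1.6231
Step 4: W = 1/(μ-λ) = 1/5.90 = 0.16949
Step 5: Wq = λ/(μ(μ-λ)) = 13.7/(19.6×5.90) = 0.1185
Step 6: P(0) = 1-ρ = 0.3010
Verify: L = λW = 13.7×0.16949 = 2.3220 ✔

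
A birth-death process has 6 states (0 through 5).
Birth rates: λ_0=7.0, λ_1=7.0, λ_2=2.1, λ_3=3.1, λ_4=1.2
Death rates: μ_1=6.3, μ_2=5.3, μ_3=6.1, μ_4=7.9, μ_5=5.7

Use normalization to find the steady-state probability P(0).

Ratios P(n)/P(0) = (λ₀···λₙ₋₁)/(μ₁···μₙ):
P(1)/P(0) = (7.0)/(6.3) = 1.1111
P(2)/P(0) = (7.0×7.0)/(6.3×5.3) = 1.4675
P(3)/P(0) = (7.0×7.0×2.1)/(6.3×5.3×6.1) = 0.50521
P(4)/P(0) = (7.0×7.0×2.1×3.1)/(6.3×5.3×6.1×7.9) = 0.19825
P(5)/P(0) = (7.0×7.0×2.1×3.1×1.2)/(6.3×5.3×6.1×7.9×5.7) = 0.041736

Normalization: ∑ P(n) = 1
P(0) × (1.0000 + 1.1111 + 1.4675 + 0.50521 + 0.19825 + 0.041736) = 1
P(0) × 4.3238 = 1
P(0) = 1/4.3238 = 0.2313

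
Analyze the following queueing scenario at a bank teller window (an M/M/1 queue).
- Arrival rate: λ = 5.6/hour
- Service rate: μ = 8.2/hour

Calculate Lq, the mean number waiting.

ρ = λ/μ = 5.6/8.2 = 0.6829
For M/M/1: Lq = λ²/(μ(μ-λ))
Lq = 31.36/(8.2 × 2.60)
Lq = 1.4709 transactions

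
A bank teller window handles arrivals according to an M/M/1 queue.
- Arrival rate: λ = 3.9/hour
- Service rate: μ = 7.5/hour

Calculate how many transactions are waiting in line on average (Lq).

ρ = λ/μ = 3.9/7.5 = 0.5200
For M/M/1: Lq = λ²/(μ(μ-λ))
Lq = 15.21/(7.5 × 3.60)
Lq = 0.5633 transactions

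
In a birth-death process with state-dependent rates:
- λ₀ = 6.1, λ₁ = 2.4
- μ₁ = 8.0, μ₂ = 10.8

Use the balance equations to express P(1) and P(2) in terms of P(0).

Balance equations:
State 0: λ₀P₀ = μ₁P₁ → P₁ = (λ₀/μ₁)P₀ = (6.1/8.0)P₀ = 0.7625P₀
State 1: P₂ = (λ₀λ₁)/(μ₁μ₂)P₀ = (6.1×2.4)/(8.0×10.8)P₀ = 0.1694P₀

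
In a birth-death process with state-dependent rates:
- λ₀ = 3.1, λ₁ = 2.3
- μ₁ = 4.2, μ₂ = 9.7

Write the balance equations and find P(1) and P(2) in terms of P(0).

Balance equations:
State 0: λ₀P₀ = μ₁P₁ → P₁ = (λ₀/μ₁)P₀ = (3.1/4.2)P₀ = 0.7381P₀
State 1: P₂ = (λ₀λ₁)/(μ₁μ₂)P₀ = (3.1×2.3)/(4.2×9.7)P₀ = 0.1750P₀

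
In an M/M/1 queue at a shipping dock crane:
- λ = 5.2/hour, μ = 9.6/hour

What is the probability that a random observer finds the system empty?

ρ = λ/μ = 5.2/9.6 = 0.5417
P(0) = 1 - ρ = 1 - 0.5417 = 0.4583
The server is idle 45.83% of the time.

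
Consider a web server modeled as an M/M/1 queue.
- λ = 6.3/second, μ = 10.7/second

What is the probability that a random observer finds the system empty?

ρ = λ/μ = 6.3/10.7 = 0.5888
P(0) = 1 - ρ = 1 - 0.5888 = 0.4112
The server is idle 41.12% of the time.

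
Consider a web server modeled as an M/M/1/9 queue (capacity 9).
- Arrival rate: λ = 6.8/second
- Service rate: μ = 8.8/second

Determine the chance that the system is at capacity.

ρ = λ/μ = 6.8/8.8 = 0.77273
P₀ = (1-ρ)/(1-ρ^(K+1)) = (1-0.77273)/(1-0.77273^10) = 0.22727/0.92409 = 0.2459
P_K = P₀×ρ^K = 0.24594 × 0.77273^9 = 0.24594 × 0.098231 = 0.02416
Blocking probability = 2.42%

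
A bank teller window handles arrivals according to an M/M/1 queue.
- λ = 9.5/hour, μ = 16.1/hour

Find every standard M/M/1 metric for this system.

Step 1: ρ = λ/μ = 9.5/16.1 = 0.5901
Step 2: L = λ/(μ-λ) = 9.5/6.60 = 1.4394
Step 3: Lq = λ²/(μ(μ-λ)) = 90.25/(16.1×6.60) = 0.8493
Step 4: W = 1/(μ-λ) = 1/6.60 = 0.15152
Step 5: Wq = λ/(μ(μ-λ)) = 9.5/(16.1×6.60) = 0.08940
Step 6: P(0) = 1-ρ = 0.4099
Verify: L = λW = 9.5×0.15152 = 1.4394 ✔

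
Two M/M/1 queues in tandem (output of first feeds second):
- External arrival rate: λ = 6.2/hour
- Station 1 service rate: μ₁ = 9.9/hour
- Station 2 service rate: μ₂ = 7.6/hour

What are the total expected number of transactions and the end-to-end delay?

By Jackson's theorem, each station behaves as independent M/M/1.
Station 1: ρ₁ = 6.2/9.9 = 0.6263, L₁ = ρ₁/(1-ρ₁) = λ/(μ₁-λ) = 6.2/3.70 = 1.67568
Station 2: ρ₂ = 6.2/7.6 = 0.8158, L₂ = ρ₂/(1-ρ₂) = λ/(μ₂-λ) = 6.2/1.40 = 4.42857
Total: L = L₁ + L₂ = 1.67568 + 4.42857 = 6.10425
W = L/λ = 6.10425/6.2 = 0.9846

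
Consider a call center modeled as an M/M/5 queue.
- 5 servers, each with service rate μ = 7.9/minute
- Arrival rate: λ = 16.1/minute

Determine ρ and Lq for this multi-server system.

Traffic intensity: ρ = λ/(cμ) = 16.1/(5×7.9) = 0.4076
Since ρ = 0.4076 < 1, system is stable.
Offered load a = λ/μ = cρ = 16.1/7.9 = 2.0380
P₀ = [ Σₙ₌₀^4 aⁿ/n! + a^5/(5!(1-ρ)) ]⁻¹
Σ = a^0/0! + a^1/1! + a^2/2! + a^3/3! + a^4/4! = 1.00000 + 2.03797 + 2.07667 + 1.41073 + 0.718760 = 7.2441
a^5/(5!(1-ρ)) = 35.1556/(120 × 0.5924) = 0.4945
P₀ = 1/(7.2441 + 0.4945) = 0.1292
Lq = P₀·a^5·ρ / (5!(1-ρ)²) = 0.1292 × 35.1556 × 0.4076 / (120 × 0.3509) = 0.04397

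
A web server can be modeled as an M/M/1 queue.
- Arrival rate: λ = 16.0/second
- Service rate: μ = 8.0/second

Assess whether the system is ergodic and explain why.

Stability requires ρ = λ/(cμ) < 1
ρ = 16.0/(1 × 8.0) = 16.0/8.00 = 2.0000
Since 2.0000 ≥ 1, the system is UNSTABLE.
Queue grows without bound. Need μ > λ = 16.0.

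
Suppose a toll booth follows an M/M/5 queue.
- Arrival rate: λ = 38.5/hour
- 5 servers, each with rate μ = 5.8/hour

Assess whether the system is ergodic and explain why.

Stability requires ρ = λ/(cμ) < 1
ρ = 38.5/(5 × 5.8) = 38.5/29.00 = 1.3276
Since 1.3276 ≥ 1, the system is UNSTABLE.
Need c > λ/μ = 38.5/5.8 = 6.64.
Minimum servers needed: c = 7.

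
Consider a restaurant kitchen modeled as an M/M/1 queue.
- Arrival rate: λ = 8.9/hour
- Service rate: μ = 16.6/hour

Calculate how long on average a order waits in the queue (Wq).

First, compute utilization: ρ = λ/μ = 8.9/16.6 = 0.5361
For M/M/1: Wq = λ/(μ(μ-λ))
Wq = 8.9/(16.6 × (16.6-8.9))
Wq = 8.9/(16.6 × 7.70)
Wq = 0.06963 hours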